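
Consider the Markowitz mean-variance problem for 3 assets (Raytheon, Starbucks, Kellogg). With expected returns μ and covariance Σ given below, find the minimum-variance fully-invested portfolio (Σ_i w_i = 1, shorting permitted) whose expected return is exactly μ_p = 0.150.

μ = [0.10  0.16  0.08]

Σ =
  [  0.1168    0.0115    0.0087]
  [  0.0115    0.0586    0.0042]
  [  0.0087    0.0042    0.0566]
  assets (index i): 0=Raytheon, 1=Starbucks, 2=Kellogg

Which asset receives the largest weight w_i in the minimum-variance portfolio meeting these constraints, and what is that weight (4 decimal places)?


u=Σ⁻¹μ = [0.5202  2.5463  1.1445]
v=Σ⁻¹𝟙 = [5.9404  14.7768  15.6582]
a=μᵀu=0.550984  b=𝟙ᵀu=4.210988  c=𝟙ᵀv=36.375446  D=ac−b²=2.309858
λ₁=(c·0.150−b)/D = (36.375446·0.150−4.210988)/2.309858 = 0.539137
λ₂=(a−b·0.150)/D = (0.550984−4.210988·0.150)/2.309858 = -0.034922
w* = 0.539137·u + -0.034922·v:
  w_0 = 0.539137·0.5202 + -0.034922·5.9404 = 0.0730  (Raytheon)
  w_1 = 0.539137·2.5463 + -0.034922·14.7768 = 0.8567  (Starbucks)
  w_2 = 0.539137·1.1445 + -0.034922·15.6582 = 0.0702  (Kellogg)
Σw_i=1.0000  μᵀw=0.1500
σ²=wᵀΣw=λ₁·μ_p+λ₂ = 0.539137·0.150 + -0.034922 = 0.045949 ≈ 0.0459

Starbucks (0.8567)


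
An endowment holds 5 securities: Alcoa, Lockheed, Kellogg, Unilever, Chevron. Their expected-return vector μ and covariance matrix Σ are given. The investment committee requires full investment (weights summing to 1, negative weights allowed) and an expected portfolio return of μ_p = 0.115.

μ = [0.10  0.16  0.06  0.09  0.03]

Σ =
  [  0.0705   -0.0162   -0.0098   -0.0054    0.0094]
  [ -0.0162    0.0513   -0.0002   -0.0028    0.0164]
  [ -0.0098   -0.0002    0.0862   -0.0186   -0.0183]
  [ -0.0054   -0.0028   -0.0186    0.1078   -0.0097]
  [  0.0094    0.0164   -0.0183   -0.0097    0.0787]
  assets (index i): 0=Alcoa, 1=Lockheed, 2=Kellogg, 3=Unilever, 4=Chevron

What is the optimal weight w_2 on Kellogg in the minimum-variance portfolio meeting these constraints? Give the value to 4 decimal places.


0.1609

g=Σ⁻¹μ = [2.6869  4.1596  1.2021  1.2514  -0.3728]
h=Σ⁻¹𝟙 = [22.0173  23.6257  19.9888  15.4957  11.7113]
a=μᵀg=1.107785  b=𝟙ᵀg=8.927121  c=𝟙ᵀh=92.838739  D=ac−b²=23.151829
λ₁=(c·0.115−b)/D = (92.838739·0.115−8.927121)/23.151829 = 0.075559
λ₂=(a−b·0.115)/D = (1.107785−8.927121·0.115)/23.151829 = 0.003506
w* = 0.075559·g + 0.003506·h:
  w_0 = 0.075559·2.6869 + 0.003506·22.0173 = 0.2802  (Alcoa)
  w_1 = 0.075559·4.1596 + 0.003506·23.6257 = 0.3971  (Lockheed)
  w_2 = 0.075559·1.2021 + 0.003506·19.9888 = 0.1609  (Kellogg)
  w_3 = 0.075559·1.2514 + 0.003506·15.4957 = 0.1489  (Unilever)
  w_4 = 0.075559·-0.3728 + 0.003506·11.7113 = 0.0129  (Chevron)
Σw_i=1.0000  μᵀw=0.1150
σ²=wᵀΣw=λ₁·μ_p+λ₂ = 0.075559·0.115 + 0.003506 = 0.012195 ≈ 0.0122


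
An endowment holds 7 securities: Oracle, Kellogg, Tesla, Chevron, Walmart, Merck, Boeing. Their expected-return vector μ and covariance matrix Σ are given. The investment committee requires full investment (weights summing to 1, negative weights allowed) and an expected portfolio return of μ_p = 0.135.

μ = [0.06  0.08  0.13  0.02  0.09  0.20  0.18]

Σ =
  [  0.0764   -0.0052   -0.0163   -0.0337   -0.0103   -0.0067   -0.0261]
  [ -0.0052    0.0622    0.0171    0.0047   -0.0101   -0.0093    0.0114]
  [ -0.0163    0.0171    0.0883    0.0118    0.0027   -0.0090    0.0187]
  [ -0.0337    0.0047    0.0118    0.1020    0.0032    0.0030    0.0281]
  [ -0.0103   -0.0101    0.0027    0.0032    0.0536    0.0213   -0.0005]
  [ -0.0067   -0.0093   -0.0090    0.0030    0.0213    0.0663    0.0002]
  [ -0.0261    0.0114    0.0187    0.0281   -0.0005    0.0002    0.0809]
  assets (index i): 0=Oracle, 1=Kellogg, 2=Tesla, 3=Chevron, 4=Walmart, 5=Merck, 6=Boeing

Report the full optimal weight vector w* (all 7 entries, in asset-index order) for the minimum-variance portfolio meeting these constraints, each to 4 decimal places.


p=Σ⁻¹μ = [2.4515  1.2969  1.4531  -0.0431  1.0337  3.3058  2.5104]
q=Σ⁻¹𝟙 = [30.8595  18.1811  9.8310  13.3710  21.0000  14.6957  12.9316]
a=μᵀp=1.644948  b=𝟙ᵀp=12.008320  c=𝟙ᵀq=120.869819  D=ac−b²=54.624777
λ₁=(c·0.135−b)/D = (120.869819·0.135−12.008320)/54.624777 = 0.078886
λ₂=(a−b·0.135)/D = (1.644948−12.008320·0.135)/54.624777 = 0.000436
w* = 0.078886·p + 0.000436·q:
  w_0 = 0.078886·2.4515 + 0.000436·30.8595 = 0.2068  (Oracle)
  w_1 = 0.078886·1.2969 + 0.000436·18.1811 = 0.1102  (Kellogg)
  w_2 = 0.078886·1.4531 + 0.000436·9.8310 = 0.1189  (Tesla)
  w_3 = 0.078886·-0.0431 + 0.000436·13.3710 = 0.0024  (Chevron)
  w_4 = 0.078886·1.0337 + 0.000436·21.0000 = 0.0907  (Walmart)
  w_5 = 0.078886·3.3058 + 0.000436·14.6957 = 0.2672  (Merck)
  w_6 = 0.078886·2.5104 + 0.000436·12.9316 = 0.2037  (Boeing)
Σw_i=1.0000  μᵀw=0.1350
σ²=wᵀΣw=λ₁·μ_p+λ₂ = 0.078886·0.135 + 0.000436 = 0.011086 ≈ 0.0111

0.2068  0.1102  0.1189  0.0024  0.0907  0.2672  0.2037


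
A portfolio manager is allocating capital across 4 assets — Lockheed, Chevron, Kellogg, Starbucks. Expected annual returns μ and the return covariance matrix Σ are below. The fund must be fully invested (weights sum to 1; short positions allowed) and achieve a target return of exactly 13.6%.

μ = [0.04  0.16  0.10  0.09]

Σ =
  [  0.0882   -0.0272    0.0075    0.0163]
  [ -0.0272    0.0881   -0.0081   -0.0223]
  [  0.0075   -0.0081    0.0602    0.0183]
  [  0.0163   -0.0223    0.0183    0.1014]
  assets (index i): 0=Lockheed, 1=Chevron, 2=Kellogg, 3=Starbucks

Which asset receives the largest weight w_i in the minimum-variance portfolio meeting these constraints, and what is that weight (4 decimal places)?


Chevron (0.5800)

g=Σ⁻¹μ = [0.9027  2.4946  1.5784  1.0062]
h=Σ⁻¹𝟙 = [14.3986  19.4677  14.6445  9.1858]
a=μᵀg=0.683651  b=𝟙ᵀg=5.981951  c=𝟙ᵀh=57.696644  D=ac−b²=3.660637
λ₁=(c·0.136−b)/D = (57.696644·0.136−5.981951)/3.660637 = 0.509417
λ₂=(a−b·0.136)/D = (0.683651−5.981951·0.136)/3.660637 = -0.035484
w* = 0.509417·g + -0.035484·h:
  w_0 = 0.509417·0.9027 + -0.035484·14.3986 = -0.0511  (Lockheed)
  w_1 = 0.509417·2.4946 + -0.035484·19.4677 = 0.5800  (Chevron)
  w_2 = 0.509417·1.5784 + -0.035484·14.6445 = 0.2844  (Kellogg)
  w_3 = 0.509417·1.0062 + -0.035484·9.1858 = 0.1866  (Starbucks)
Σw_i=1.0000  μᵀw=0.1360
σ²=wᵀΣw=λ₁·μ_p+λ₂ = 0.509417·0.136 + -0.035484 = 0.033797 ≈ 0.0338


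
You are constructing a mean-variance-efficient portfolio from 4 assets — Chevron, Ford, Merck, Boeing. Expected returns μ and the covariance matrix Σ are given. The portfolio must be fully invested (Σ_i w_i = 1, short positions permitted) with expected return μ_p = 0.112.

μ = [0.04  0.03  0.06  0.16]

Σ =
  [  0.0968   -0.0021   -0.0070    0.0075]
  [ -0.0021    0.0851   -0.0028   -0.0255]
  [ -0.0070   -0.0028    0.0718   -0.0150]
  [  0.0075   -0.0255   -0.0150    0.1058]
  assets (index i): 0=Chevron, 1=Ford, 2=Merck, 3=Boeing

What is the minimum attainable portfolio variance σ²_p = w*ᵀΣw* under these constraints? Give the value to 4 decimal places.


0.0321

p=Σ⁻¹μ = [0.3814  0.9762  1.3091  1.9061]
q=Σ⁻¹𝟙 = [10.8697  17.2947  18.9062  15.5301]
a=μᵀp=0.428070  b=𝟙ᵀp=4.572819  c=𝟙ᵀq=62.600732  D=ac−b²=5.886793
λ₁=(c·0.112−b)/D = (62.600732·0.112−4.572819)/5.886793 = 0.414226
λ₂=(a−b·0.112)/D = (0.428070−4.572819·0.112)/5.886793 = -0.014284
w* = 0.414226·p + -0.014284·q:
  w_0 = 0.414226·0.3814 + -0.014284·10.8697 = 0.0027  (Chevron)
  w_1 = 0.414226·0.9762 + -0.014284·17.2947 = 0.1573  (Ford)
  w_2 = 0.414226·1.3091 + -0.014284·18.9062 = 0.2722  (Merck)
  w_3 = 0.414226·1.9061 + -0.014284·15.5301 = 0.5677  (Boeing)
Σw_i=1.0000  μᵀw=0.1120
σ²=wᵀΣw=λ₁·μ_p+λ₂ = 0.414226·0.112 + -0.014284 = 0.032109 ≈ 0.0321


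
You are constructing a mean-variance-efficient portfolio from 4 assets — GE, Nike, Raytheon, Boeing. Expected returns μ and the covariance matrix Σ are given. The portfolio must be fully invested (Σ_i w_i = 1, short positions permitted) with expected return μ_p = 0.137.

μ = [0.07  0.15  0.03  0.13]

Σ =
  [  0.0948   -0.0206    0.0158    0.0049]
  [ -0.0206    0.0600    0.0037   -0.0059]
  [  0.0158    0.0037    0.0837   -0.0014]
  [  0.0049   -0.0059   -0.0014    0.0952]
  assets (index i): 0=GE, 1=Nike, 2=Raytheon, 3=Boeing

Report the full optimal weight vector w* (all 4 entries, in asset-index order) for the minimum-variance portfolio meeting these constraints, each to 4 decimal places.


u=Σ⁻¹μ = [1.3374  3.1060  -0.0064  1.4891]
v=Σ⁻¹𝟙 = [13.2551  21.7941  8.6709  11.3001]
a=μᵀu=0.752913  b=𝟙ᵀu=5.926117  c=𝟙ᵀv=55.020229  D=ac−b²=6.306596
λ₁=(c·0.137−b)/D = (55.020229·0.137−5.926117)/6.306596 = 0.255551
λ₂=(a−b·0.137)/D = (0.752913−5.926117·0.137)/6.306596 = -0.009350
w* = 0.255551·u + -0.009350·v:
  w_0 = 0.255551·1.3374 + -0.009350·13.2551 = 0.2179  (GE)
  w_1 = 0.255551·3.1060 + -0.009350·21.7941 = 0.5900  (Nike)
  w_2 = 0.255551·-0.0064 + -0.009350·8.6709 = -0.0827  (Raytheon)
  w_3 = 0.255551·1.4891 + -0.009350·11.3001 = 0.2749  (Boeing)
Σw_i=1.0000  μᵀw=0.1370
σ²=wᵀΣw=λ₁·μ_p+λ₂ = 0.255551·0.137 + -0.009350 = 0.025661 ≈ 0.0257

0.2179  0.5900  -0.0827  0.2749


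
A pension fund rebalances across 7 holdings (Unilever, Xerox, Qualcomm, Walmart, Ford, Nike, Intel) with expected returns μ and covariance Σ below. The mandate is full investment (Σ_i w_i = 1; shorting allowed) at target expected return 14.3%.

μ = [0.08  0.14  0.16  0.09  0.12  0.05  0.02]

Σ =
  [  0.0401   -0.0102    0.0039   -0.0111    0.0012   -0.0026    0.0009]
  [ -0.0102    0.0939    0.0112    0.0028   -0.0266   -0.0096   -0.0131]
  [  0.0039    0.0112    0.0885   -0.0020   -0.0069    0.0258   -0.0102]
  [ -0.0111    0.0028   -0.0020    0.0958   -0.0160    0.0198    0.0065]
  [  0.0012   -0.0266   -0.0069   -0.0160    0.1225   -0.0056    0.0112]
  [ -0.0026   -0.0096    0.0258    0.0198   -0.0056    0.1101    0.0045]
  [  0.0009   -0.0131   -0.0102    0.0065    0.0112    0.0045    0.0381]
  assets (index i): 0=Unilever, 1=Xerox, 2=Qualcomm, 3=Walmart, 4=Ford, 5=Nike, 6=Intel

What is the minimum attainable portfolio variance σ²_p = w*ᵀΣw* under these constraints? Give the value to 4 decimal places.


u=Σ⁻¹μ = [2.7086  2.1429  1.6481  1.4107  1.6173  0.1101  0.9099]
v=Σ⁻¹𝟙 = [32.1165  20.7226  9.9108  12.4990  12.2065  6.5225  28.7754]
a=μᵀu=1.125127  b=𝟙ᵀu=10.547539  c=𝟙ᵀv=122.753378  D=ac−b²=26.862543
λ₁=(c·0.143−b)/D = (122.753378·0.143−10.547539)/26.862543 = 0.260816
λ₂=(a−b·0.143)/D = (1.125127−10.547539·0.143)/26.862543 = -0.014264
w* = 0.260816·u + -0.014264·v:
  w_0 = 0.260816·2.7086 + -0.014264·32.1165 = 0.2483  (Unilever)
  w_1 = 0.260816·2.1429 + -0.014264·20.7226 = 0.2633  (Xerox)
  w_2 = 0.260816·1.6481 + -0.014264·9.9108 = 0.2885  (Qualcomm)
  w_3 = 0.260816·1.4107 + -0.014264·12.4990 = 0.1896  (Walmart)
  w_4 = 0.260816·1.6173 + -0.014264·12.2065 = 0.2477  (Ford)
  w_5 = 0.260816·0.1101 + -0.014264·6.5225 = -0.0643  (Nike)
  w_6 = 0.260816·0.9099 + -0.014264·28.7754 = -0.1732  (Intel)
Σw_i=1.0000  μᵀw=0.1430
σ²=wᵀΣw=λ₁·μ_p+λ₂ = 0.260816·0.143 + -0.014264 = 0.023033 ≈ 0.0230

0.0230


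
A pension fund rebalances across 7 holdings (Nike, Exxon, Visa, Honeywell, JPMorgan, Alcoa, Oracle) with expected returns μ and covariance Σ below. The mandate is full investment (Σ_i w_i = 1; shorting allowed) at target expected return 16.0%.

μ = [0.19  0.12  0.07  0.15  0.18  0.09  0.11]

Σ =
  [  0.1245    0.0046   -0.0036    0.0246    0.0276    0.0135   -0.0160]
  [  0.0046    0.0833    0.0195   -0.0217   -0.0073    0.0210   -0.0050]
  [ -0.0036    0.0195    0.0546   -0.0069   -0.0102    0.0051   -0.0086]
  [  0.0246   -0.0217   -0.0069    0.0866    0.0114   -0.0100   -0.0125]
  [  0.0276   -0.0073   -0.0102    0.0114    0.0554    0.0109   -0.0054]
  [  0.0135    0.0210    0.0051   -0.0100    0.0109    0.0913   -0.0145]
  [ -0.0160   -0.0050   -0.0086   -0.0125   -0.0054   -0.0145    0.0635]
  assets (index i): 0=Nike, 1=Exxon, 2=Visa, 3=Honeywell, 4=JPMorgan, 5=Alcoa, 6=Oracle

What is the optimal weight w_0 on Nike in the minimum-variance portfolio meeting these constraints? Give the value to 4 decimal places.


x=Σ⁻¹μ = [0.6876  1.8169  2.0040  2.2756  3.2159  0.7290  3.2079]
y=Σ⁻¹𝟙 = [2.8257  11.7893  23.7014  18.3468  19.4416  10.6828  28.3025]
a=μᵀx=1.827633  b=𝟙ᵀx=13.936928  c=𝟙ᵀy=115.090105  D=ac−b²=16.104481
λ₁=(c·0.160−b)/D = (115.090105·0.160−13.936928)/16.104481 = 0.278027
λ₂=(a−b·0.160)/D = (1.827633−13.936928·0.160)/16.104481 = -0.024979
w* = 0.278027·x + -0.024979·y:
  w_0 = 0.278027·0.6876 + -0.024979·2.8257 = 0.1206  (Nike)
  w_1 = 0.278027·1.8169 + -0.024979·11.7893 = 0.2107  (Exxon)
  w_2 = 0.278027·2.0040 + -0.024979·23.7014 = -0.0349  (Visa)
  w_3 = 0.278027·2.2756 + -0.024979·18.3468 = 0.1744  (Honeywell)
  w_4 = 0.278027·3.2159 + -0.024979·19.4416 = 0.4085  (JPMorgan)
  w_5 = 0.278027·0.7290 + -0.024979·10.6828 = -0.0642  (Alcoa)
  w_6 = 0.278027·3.2079 + -0.024979·28.3025 = 0.1849  (Oracle)
Σw_i=1.0000  μᵀw=0.1600
σ²=wᵀΣw=λ₁·μ_p+λ₂ = 0.278027·0.160 + -0.024979 = 0.019505 ≈ 0.0195

0.1206


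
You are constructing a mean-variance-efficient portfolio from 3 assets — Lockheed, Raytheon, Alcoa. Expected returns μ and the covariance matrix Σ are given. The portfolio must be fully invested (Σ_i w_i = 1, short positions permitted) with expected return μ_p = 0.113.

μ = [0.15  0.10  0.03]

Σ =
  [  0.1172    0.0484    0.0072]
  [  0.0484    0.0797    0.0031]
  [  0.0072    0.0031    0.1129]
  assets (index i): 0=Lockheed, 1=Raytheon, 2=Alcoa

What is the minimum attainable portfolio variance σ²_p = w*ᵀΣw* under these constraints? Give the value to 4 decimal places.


p=Σ⁻¹μ = [1.0055  0.6369  0.1841]
q=Σ⁻¹𝟙 = [3.9678  9.8133  8.3349]
a=μᵀp=0.220044  b=𝟙ᵀp=1.826546  c=𝟙ᵀq=22.116001  D=ac−b²=1.530212
λ₁=(c·0.113−b)/D = (22.116001·0.113−1.826546)/1.530212 = 0.439522
λ₂=(a−b·0.113)/D = (0.220044−1.826546·0.113)/1.530212 = 0.008916
w* = 0.439522·p + 0.008916·q:
  w_0 = 0.439522·1.0055 + 0.008916·3.9678 = 0.4773  (Lockheed)
  w_1 = 0.439522·0.6369 + 0.008916·9.8133 = 0.3674  (Raytheon)
  w_2 = 0.439522·0.1841 + 0.008916·8.3349 = 0.1552  (Alcoa)
Σw_i=1.0000  μᵀw=0.1130
σ²=wᵀΣw=λ₁·μ_p+λ₂ = 0.439522·0.113 + 0.008916 = 0.058582 ≈ 0.0586

0.0586


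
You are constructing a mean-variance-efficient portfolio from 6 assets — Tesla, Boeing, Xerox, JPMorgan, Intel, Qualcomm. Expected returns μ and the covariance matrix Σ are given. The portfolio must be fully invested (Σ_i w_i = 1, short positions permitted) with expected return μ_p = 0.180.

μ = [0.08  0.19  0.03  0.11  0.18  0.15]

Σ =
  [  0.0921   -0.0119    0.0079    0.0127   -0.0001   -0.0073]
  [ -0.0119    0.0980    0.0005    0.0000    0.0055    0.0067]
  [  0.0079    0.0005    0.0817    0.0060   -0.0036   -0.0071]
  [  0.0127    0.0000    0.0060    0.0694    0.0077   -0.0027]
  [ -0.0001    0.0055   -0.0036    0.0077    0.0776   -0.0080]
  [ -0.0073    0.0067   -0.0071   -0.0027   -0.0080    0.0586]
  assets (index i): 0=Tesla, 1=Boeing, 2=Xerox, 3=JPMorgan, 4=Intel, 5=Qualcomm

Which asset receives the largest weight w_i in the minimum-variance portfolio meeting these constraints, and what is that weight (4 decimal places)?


Intel (0.3579)

p=Σ⁻¹μ = [1.1212  1.7355  0.5237  1.1820  2.4089  2.9477]
q=Σ⁻¹𝟙 = [11.2114  9.2551  12.7980  10.5290  13.9950  21.3496]
a=μᵀp=1.440942  b=𝟙ᵀp=9.919054  c=𝟙ᵀq=79.138045  D=ac−b²=15.645742
λ₁=(c·0.180−b)/D = (79.138045·0.180−9.919054)/15.645742 = 0.276484
λ₂=(a−b·0.180)/D = (1.440942−9.919054·0.180)/15.645742 = -0.022018
w* = 0.276484·p + -0.022018·q:
  w_0 = 0.276484·1.1212 + -0.022018·11.2114 = 0.0631  (Tesla)
  w_1 = 0.276484·1.7355 + -0.022018·9.2551 = 0.2761  (Boeing)
  w_2 = 0.276484·0.5237 + -0.022018·12.7980 = -0.1370  (Xerox)
  w_3 = 0.276484·1.1820 + -0.022018·10.5290 = 0.0950  (JPMorgan)
  w_4 = 0.276484·2.4089 + -0.022018·13.9950 = 0.3579  (Intel)
  w_5 = 0.276484·2.9477 + -0.022018·21.3496 = 0.3449  (Qualcomm)
Σw_i=1.0000  μᵀw=0.1800
σ²=wᵀΣw=λ₁·μ_p+λ₂ = 0.276484·0.180 + -0.022018 = 0.027749 ≈ 0.0277


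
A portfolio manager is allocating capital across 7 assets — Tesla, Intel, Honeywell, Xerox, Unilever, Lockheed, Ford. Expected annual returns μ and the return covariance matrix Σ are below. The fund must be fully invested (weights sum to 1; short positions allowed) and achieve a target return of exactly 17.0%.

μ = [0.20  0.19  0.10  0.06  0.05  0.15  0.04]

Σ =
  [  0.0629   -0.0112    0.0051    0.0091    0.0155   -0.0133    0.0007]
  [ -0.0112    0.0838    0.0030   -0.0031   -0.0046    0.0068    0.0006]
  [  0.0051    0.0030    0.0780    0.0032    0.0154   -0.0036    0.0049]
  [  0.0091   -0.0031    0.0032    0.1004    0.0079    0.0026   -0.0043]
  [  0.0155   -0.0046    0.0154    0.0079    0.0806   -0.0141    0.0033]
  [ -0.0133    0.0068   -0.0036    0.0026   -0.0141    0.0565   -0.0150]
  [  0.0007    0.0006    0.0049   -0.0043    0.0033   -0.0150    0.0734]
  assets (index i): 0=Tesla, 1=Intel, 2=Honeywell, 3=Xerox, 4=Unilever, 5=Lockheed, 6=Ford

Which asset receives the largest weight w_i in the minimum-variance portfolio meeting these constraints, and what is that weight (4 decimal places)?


Tesla (0.3790)

u=Σ⁻¹μ = [4.2242  2.5084  0.9289  0.1858  0.3728  3.8081  1.1945]
v=Σ⁻¹𝟙 = [19.4534  12.6548  8.6920  7.4763  11.2556  28.6993  18.5517]
a=μᵀu=2.063099  b=𝟙ᵀu=13.222618  c=𝟙ᵀv=106.783149  D=ac−b²=45.466541
λ₁=(c·0.170−b)/D = (106.783149·0.170−13.222618)/45.466541 = 0.108443
λ₂=(a−b·0.170)/D = (2.063099−13.222618·0.170)/45.466541 = -0.004063
w* = 0.108443·u + -0.004063·v:
  w_0 = 0.108443·4.2242 + -0.004063·19.4534 = 0.3790  (Tesla)
  w_1 = 0.108443·2.5084 + -0.004063·12.6548 = 0.2206  (Intel)
  w_2 = 0.108443·0.9289 + -0.004063·8.6920 = 0.0654  (Honeywell)
  w_3 = 0.108443·0.1858 + -0.004063·7.4763 = -0.0102  (Xerox)
  w_4 = 0.108443·0.3728 + -0.004063·11.2556 = -0.0053  (Unilever)
  w_5 = 0.108443·3.8081 + -0.004063·28.6993 = 0.2963  (Lockheed)
  w_6 = 0.108443·1.1945 + -0.004063·18.5517 = 0.0542  (Ford)
Σw_i=1.0000  μᵀw=0.1700
σ²=wᵀΣw=λ₁·μ_p+λ₂ = 0.108443·0.170 + -0.004063 = 0.014372 ≈ 0.0144


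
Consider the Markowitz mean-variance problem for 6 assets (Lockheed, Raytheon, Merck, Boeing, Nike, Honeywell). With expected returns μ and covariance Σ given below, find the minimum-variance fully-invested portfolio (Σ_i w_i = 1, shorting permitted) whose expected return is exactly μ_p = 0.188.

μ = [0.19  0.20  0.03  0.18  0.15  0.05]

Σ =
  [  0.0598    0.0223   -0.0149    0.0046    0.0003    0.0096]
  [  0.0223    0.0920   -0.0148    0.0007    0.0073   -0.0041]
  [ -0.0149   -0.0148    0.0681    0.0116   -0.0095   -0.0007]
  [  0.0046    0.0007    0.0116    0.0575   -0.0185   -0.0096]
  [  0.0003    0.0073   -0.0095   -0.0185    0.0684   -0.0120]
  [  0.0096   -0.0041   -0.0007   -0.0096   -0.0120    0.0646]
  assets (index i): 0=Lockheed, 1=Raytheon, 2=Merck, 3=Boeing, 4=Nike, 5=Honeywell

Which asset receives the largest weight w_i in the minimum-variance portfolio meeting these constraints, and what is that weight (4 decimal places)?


Boeing (0.4110)

p=Σ⁻¹μ = [2.2222  1.5719  1.0790  4.1907  3.6235  1.8511]
q=Σ⁻¹𝟙 = [12.0844  9.7282  19.1924  25.0154  27.0390  23.2496]
a=μᵀp=2.159397  b=𝟙ᵀp=14.538562  c=𝟙ᵀq=116.309071  D=ac−b²=39.787731
λ₁=(c·0.188−b)/D = (116.309071·0.188−14.538562)/39.787731 = 0.184166
λ₂=(a−b·0.188)/D = (2.159397−14.538562·0.188)/39.787731 = -0.014423
w* = 0.184166·p + -0.014423·q:
  w_0 = 0.184166·2.2222 + -0.014423·12.0844 = 0.2350  (Lockheed)
  w_1 = 0.184166·1.5719 + -0.014423·9.7282 = 0.1492  (Raytheon)
  w_2 = 0.184166·1.0790 + -0.014423·19.1924 = -0.0781  (Merck)
  w_3 = 0.184166·4.1907 + -0.014423·25.0154 = 0.4110  (Boeing)
  w_4 = 0.184166·3.6235 + -0.014423·27.0390 = 0.2774  (Nike)
  w_5 = 0.184166·1.8511 + -0.014423·23.2496 = 0.0056  (Honeywell)
Σw_i=1.0000  μᵀw=0.1880
σ²=wᵀΣw=λ₁·μ_p+λ₂ = 0.184166·0.188 + -0.014423 = 0.020200 ≈ 0.0202


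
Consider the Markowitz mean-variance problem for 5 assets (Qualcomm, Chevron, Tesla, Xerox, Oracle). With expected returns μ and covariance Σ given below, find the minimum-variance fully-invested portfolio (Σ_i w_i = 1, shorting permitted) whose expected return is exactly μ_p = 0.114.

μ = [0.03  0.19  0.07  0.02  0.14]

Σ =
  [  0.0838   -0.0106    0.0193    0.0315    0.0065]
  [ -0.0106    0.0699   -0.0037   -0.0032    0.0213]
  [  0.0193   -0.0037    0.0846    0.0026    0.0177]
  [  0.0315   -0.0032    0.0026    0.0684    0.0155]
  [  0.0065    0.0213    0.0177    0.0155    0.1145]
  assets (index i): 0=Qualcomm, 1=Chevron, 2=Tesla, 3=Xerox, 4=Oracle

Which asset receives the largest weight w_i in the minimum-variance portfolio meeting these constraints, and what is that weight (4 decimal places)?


Chevron (0.4310)

p=Σ⁻¹μ = [0.4683  2.6497  0.7123  0.0404  0.5876]
q=Σ⁻¹𝟙 = [7.2611  15.7318  10.0205  11.1001  2.3433]
a=μᵀp=0.650426  b=𝟙ᵀp=4.458363  c=𝟙ᵀq=46.456668  D=ac−b²=10.339606
λ₁=(c·0.114−b)/D = (46.456668·0.114−4.458363)/10.339606 = 0.081018
λ₂=(a−b·0.114)/D = (0.650426−4.458363·0.114)/10.339606 = 0.013750
w* = 0.081018·p + 0.013750·q:
  w_0 = 0.081018·0.4683 + 0.013750·7.2611 = 0.1378  (Qualcomm)
  w_1 = 0.081018·2.6497 + 0.013750·15.7318 = 0.4310  (Chevron)
  w_2 = 0.081018·0.7123 + 0.013750·10.0205 = 0.1955  (Tesla)
  w_3 = 0.081018·0.0404 + 0.013750·11.1001 = 0.1559  (Xerox)
  w_4 = 0.081018·0.5876 + 0.013750·2.3433 = 0.0798  (Oracle)
Σw_i=1.0000  μᵀw=0.1140
σ²=wᵀΣw=λ₁·μ_p+λ₂ = 0.081018·0.114 + 0.013750 = 0.022986 ≈ 0.0230


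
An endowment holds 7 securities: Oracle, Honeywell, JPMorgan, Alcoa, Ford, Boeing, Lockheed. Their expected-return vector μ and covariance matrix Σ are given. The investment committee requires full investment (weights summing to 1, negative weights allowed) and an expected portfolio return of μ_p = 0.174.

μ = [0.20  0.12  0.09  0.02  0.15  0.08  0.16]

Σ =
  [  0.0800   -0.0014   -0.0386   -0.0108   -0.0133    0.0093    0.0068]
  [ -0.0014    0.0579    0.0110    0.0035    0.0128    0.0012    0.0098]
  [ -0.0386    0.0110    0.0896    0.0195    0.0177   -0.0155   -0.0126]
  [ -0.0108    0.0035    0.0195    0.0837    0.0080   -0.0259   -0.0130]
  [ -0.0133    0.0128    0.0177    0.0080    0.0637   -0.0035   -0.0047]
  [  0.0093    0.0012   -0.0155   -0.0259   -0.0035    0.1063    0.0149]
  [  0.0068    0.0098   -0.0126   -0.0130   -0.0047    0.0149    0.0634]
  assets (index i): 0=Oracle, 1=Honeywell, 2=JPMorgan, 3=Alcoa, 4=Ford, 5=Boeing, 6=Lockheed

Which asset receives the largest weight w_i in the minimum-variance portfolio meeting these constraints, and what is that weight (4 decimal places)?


g=Σ⁻¹μ = [3.8956  0.6509  2.4736  0.4932  2.5160  0.5975  2.6441]
h=Σ⁻¹𝟙 = [23.1675  7.1118  18.6595  15.2933  13.9247  11.7812  17.2964]
a=μᵀg=1.937955  b=𝟙ᵀg=13.270772  c=𝟙ᵀh=107.234478  D=ac−b²=31.702250
λ₁=(c·0.174−b)/D = (107.234478·0.174−13.270772)/31.702250 = 0.169957
λ₂=(a−b·0.174)/D = (1.937955−13.270772·0.174)/31.702250 = -0.011708
w* = 0.169957·g + -0.011708·h:
  w_0 = 0.169957·3.8956 + -0.011708·23.1675 = 0.3908  (Oracle)
  w_1 = 0.169957·0.6509 + -0.011708·7.1118 = 0.0274  (Honeywell)
  w_2 = 0.169957·2.4736 + -0.011708·18.6595 = 0.2019  (JPMorgan)
  w_3 = 0.169957·0.4932 + -0.011708·15.2933 = -0.0952  (Alcoa)
  w_4 = 0.169957·2.5160 + -0.011708·13.9247 = 0.2646  (Ford)
  w_5 = 0.169957·0.5975 + -0.011708·11.7812 = -0.0364  (Boeing)
  w_6 = 0.169957·2.6441 + -0.011708·17.2964 = 0.2469  (Lockheed)
Σw_i=1.0000  μᵀw=0.1740
σ²=wᵀΣw=λ₁·μ_p+λ₂ = 0.169957·0.174 + -0.011708 = 0.017865 ≈ 0.0179

Oracle (0.3908)


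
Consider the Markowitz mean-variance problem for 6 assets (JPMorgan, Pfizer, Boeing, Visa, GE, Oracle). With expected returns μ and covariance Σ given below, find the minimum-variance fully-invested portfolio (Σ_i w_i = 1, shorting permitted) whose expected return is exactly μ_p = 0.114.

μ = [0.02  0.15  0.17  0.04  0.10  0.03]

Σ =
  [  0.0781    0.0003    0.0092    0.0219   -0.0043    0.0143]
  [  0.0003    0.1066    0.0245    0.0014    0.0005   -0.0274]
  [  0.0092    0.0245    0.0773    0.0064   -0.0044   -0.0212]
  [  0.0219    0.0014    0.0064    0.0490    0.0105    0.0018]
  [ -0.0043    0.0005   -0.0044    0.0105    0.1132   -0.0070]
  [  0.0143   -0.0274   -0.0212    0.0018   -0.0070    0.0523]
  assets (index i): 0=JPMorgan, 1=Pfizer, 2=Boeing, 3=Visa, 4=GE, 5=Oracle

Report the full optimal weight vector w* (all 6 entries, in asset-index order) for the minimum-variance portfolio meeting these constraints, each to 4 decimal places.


x=Σ⁻¹μ = [-0.5887  1.5020  2.5630  0.3701  1.0862  2.6930]
y=Σ⁻¹𝟙 = [1.2260  13.9339  17.1273  13.7702  10.3058  33.9333]
a=μᵀx=0.853450  b=𝟙ᵀx=7.625629  c=𝟙ᵀy=90.296408  D=ac−b²=18.913206
λ₁=(c·0.114−b)/D = (90.296408·0.114−7.625629)/18.913206 = 0.141074
λ₂=(a−b·0.114)/D = (0.853450−7.625629·0.114)/18.913206 = -0.000839
w* = 0.141074·x + -0.000839·y:
  w_0 = 0.141074·-0.5887 + -0.000839·1.2260 = -0.0841  (JPMorgan)
  w_1 = 0.141074·1.5020 + -0.000839·13.9339 = 0.2002  (Pfizer)
  w_2 = 0.141074·2.5630 + -0.000839·17.1273 = 0.3472  (Boeing)
  w_3 = 0.141074·0.3701 + -0.000839·13.7702 = 0.0406  (Visa)
  w_4 = 0.141074·1.0862 + -0.000839·10.3058 = 0.1446  (GE)
  w_5 = 0.141074·2.6930 + -0.000839·33.9333 = 0.3514  (Oracle)
Σw_i=1.0000  μᵀw=0.1140
σ²=wᵀΣw=λ₁·μ_p+λ₂ = 0.141074·0.114 + -0.000839 = 0.015243 ≈ 0.0152

-0.0841  0.2002  0.3472  0.0406  0.1446  0.3514


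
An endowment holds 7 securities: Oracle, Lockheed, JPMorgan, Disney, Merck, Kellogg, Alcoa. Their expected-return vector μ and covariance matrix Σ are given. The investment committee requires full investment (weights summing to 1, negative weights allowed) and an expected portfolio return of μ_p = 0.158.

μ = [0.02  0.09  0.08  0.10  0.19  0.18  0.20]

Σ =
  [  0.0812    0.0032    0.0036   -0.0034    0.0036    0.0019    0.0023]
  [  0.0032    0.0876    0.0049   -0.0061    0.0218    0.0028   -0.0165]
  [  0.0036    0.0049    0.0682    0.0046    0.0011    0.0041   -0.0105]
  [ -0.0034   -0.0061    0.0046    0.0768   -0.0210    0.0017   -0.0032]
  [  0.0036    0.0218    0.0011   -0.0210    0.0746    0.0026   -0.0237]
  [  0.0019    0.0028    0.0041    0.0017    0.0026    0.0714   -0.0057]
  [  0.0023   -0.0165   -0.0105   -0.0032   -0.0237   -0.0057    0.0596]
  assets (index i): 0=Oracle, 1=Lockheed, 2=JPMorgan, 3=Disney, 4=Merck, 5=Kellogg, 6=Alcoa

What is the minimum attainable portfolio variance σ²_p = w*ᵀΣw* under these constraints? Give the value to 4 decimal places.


0.0080

p=Σ⁻¹μ = [-0.2082  1.0124  1.6524  2.8306  4.9449  2.6480  6.3067]
q=Σ⁻¹𝟙 = [9.5810  11.3602  16.0611  21.7262  26.2367  13.7279  35.2958]
a=μᵀp=3.179696  b=𝟙ᵀp=19.186702  c=𝟙ᵀq=133.988920  D=ac−b²=57.914475
λ₁=(c·0.158−b)/D = (133.988920·0.158−19.186702)/57.914475 = 0.034250
λ₂=(a−b·0.158)/D = (3.179696−19.186702·0.158)/57.914475 = 0.002559
w* = 0.034250·p + 0.002559·q:
  w_0 = 0.034250·-0.2082 + 0.002559·9.5810 = 0.0174  (Oracle)
  w_1 = 0.034250·1.0124 + 0.002559·11.3602 = 0.0637  (Lockheed)
  w_2 = 0.034250·1.6524 + 0.002559·16.0611 = 0.0977  (JPMorgan)
  w_3 = 0.034250·2.8306 + 0.002559·21.7262 = 0.1525  (Disney)
  w_4 = 0.034250·4.9449 + 0.002559·26.2367 = 0.2365  (Merck)
  w_5 = 0.034250·2.6480 + 0.002559·13.7279 = 0.1258  (Kellogg)
  w_6 = 0.034250·6.3067 + 0.002559·35.2958 = 0.3063  (Alcoa)
Σw_i=1.0000  μᵀw=0.1580
σ²=wᵀΣw=λ₁·μ_p+λ₂ = 0.034250·0.158 + 0.002559 = 0.007970 ≈ 0.0080


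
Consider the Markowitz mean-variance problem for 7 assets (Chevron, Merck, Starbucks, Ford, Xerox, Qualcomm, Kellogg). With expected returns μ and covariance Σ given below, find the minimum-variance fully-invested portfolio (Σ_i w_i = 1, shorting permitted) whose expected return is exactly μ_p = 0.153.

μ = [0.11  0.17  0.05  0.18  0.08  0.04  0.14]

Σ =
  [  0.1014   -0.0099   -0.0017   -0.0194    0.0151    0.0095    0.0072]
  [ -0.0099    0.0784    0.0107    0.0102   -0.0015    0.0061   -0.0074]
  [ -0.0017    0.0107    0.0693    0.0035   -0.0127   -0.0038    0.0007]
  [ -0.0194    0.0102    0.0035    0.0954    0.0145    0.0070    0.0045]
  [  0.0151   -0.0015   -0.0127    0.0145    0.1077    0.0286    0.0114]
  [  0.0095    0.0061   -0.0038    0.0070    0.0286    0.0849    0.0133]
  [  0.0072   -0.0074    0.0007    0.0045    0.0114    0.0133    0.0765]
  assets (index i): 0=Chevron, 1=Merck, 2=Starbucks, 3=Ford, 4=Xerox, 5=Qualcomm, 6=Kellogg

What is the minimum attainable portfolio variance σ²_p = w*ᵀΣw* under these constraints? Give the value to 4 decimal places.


u=Σ⁻¹μ = [1.5339  2.2841  0.3212  1.8454  0.2554  -0.3739  1.8221]
v=Σ⁻¹𝟙 = [10.8302  11.7093  13.6728  9.1376  5.5824  6.0364  10.6413]
a=μᵀu=1.165820  b=𝟙ᵀu=7.688148  c=𝟙ᵀv=67.610063  D=ac−b²=19.713569
λ₁=(c·0.153−b)/D = (67.610063·0.153−7.688148)/19.713569 = 0.134739
λ₂=(a−b·0.153)/D = (1.165820−7.688148·0.153)/19.713569 = -0.000531
w* = 0.134739·u + -0.000531·v:
  w_0 = 0.134739·1.5339 + -0.000531·10.8302 = 0.2009  (Chevron)
  w_1 = 0.134739·2.2841 + -0.000531·11.7093 = 0.3015  (Merck)
  w_2 = 0.134739·0.3212 + -0.000531·13.6728 = 0.0360  (Starbucks)
  w_3 = 0.134739·1.8454 + -0.000531·9.1376 = 0.2438  (Ford)
  w_4 = 0.134739·0.2554 + -0.000531·5.5824 = 0.0314  (Xerox)
  w_5 = 0.134739·-0.3739 + -0.000531·6.0364 = -0.0536  (Qualcomm)
  w_6 = 0.134739·1.8221 + -0.000531·10.6413 = 0.2399  (Kellogg)
Σw_i=1.0000  μᵀw=0.1530
σ²=wᵀΣw=λ₁·μ_p+λ₂ = 0.134739·0.153 + -0.000531 = 0.020084 ≈ 0.0201

0.0201


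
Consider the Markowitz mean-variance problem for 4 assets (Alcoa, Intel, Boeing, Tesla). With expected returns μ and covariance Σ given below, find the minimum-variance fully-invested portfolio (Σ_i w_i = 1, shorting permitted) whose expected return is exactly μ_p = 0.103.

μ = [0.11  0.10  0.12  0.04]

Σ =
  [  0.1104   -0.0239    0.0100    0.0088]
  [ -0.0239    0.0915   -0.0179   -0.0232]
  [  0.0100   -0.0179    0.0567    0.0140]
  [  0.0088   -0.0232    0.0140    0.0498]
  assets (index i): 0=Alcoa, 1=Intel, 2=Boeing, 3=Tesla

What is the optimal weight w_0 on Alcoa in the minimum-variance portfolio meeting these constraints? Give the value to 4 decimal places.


p=Σ⁻¹μ = [1.1630  2.0863  2.3451  0.9103]
q=Σ⁻¹𝟙 = [10.5974  23.1793  17.1110  24.1958]
a=μᵀp=0.654392  b=𝟙ᵀp=6.504797  c=𝟙ᵀq=75.083481  D=ac−b²=6.821668
λ₁=(c·0.103−b)/D = (75.083481·0.103−6.504797)/6.821668 = 0.180132
λ₂=(a−b·0.103)/D = (0.654392−6.504797·0.103)/6.821668 = -0.002287
w* = 0.180132·p + -0.002287·q:
  w_0 = 0.180132·1.1630 + -0.002287·10.5974 = 0.1853  (Alcoa)
  w_1 = 0.180132·2.0863 + -0.002287·23.1793 = 0.3228  (Intel)
  w_2 = 0.180132·2.3451 + -0.002287·17.1110 = 0.3833  (Boeing)
  w_3 = 0.180132·0.9103 + -0.002287·24.1958 = 0.1086  (Tesla)
Σw_i=1.0000  μᵀw=0.1030
σ²=wᵀΣw=λ₁·μ_p+λ₂ = 0.180132·0.103 + -0.002287 = 0.016267 ≈ 0.0163

0.1853


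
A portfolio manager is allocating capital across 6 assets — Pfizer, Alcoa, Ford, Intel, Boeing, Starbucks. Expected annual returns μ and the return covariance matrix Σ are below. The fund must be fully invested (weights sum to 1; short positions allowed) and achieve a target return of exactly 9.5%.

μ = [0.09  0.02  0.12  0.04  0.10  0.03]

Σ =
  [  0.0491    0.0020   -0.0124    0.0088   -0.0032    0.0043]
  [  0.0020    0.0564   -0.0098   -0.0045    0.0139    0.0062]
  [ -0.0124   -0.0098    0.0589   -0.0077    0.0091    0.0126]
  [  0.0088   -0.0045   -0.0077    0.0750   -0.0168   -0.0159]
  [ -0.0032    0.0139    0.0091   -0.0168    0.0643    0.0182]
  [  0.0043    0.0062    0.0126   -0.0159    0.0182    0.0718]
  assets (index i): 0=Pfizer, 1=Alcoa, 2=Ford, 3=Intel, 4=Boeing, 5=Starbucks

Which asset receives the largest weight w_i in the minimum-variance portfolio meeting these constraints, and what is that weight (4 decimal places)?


g=Σ⁻¹μ = [2.4665  0.4476  2.5896  0.7896  1.5455  -0.4399]
h=Σ⁻¹𝟙 = [22.3335  18.7436  23.7014  18.6110  11.8774  7.9229]
a=μᵀg=0.714631  b=𝟙ᵀg=7.398922  c=𝟙ᵀh=103.189810  D=ac−b²=18.998559
λ₁=(c·0.095−b)/D = (103.189810·0.095−7.398922)/18.998559 = 0.126542
λ₂=(a−b·0.095)/D = (0.714631−7.398922·0.095)/18.998559 = 0.000618
w* = 0.126542·g + 0.000618·h:
  w_0 = 0.126542·2.4665 + 0.000618·22.3335 = 0.3259  (Pfizer)
  w_1 = 0.126542·0.4476 + 0.000618·18.7436 = 0.0682  (Alcoa)
  w_2 = 0.126542·2.5896 + 0.000618·23.7014 = 0.3423  (Ford)
  w_3 = 0.126542·0.7896 + 0.000618·18.6110 = 0.1114  (Intel)
  w_4 = 0.126542·1.5455 + 0.000618·11.8774 = 0.2029  (Boeing)
  w_5 = 0.126542·-0.4399 + 0.000618·7.9229 = -0.0508  (Starbucks)
Σw_i=1.0000  μᵀw=0.0950
σ²=wᵀΣw=λ₁·μ_p+λ₂ = 0.126542·0.095 + 0.000618 = 0.012639 ≈ 0.0126

Ford (0.3423)


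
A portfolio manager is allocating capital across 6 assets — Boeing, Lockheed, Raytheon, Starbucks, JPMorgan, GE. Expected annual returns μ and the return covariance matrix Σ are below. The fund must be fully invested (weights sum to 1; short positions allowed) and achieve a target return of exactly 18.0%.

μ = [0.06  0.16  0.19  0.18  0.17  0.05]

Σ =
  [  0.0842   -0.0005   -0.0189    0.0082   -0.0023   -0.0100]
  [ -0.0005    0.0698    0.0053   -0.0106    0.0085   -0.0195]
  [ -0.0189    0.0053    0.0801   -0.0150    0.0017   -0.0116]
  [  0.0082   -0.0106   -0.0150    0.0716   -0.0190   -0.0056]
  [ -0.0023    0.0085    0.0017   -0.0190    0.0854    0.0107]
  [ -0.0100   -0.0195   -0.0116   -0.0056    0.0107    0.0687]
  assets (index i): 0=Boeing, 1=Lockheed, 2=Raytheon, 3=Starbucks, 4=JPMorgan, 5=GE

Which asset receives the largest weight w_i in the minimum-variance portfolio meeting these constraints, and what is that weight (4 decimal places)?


Starbucks (0.3617)

g=Σ⁻¹μ = [1.4731  3.0859  3.6359  4.3689  2.3187  2.4271]
h=Σ⁻¹𝟙 = [18.5543  22.9521  23.9466  25.5339  11.6098  28.0881]
a=μᵀg=2.574889  b=𝟙ᵀg=17.309610  c=𝟙ᵀh=130.684763  D=ac−b²=36.876126
λ₁=(c·0.180−b)/D = (130.684763·0.180−17.309610)/36.876126 = 0.168501
λ₂=(a−b·0.180)/D = (2.574889−17.309610·0.180)/36.876126 = -0.014666
w* = 0.168501·g + -0.014666·h:
  w_0 = 0.168501·1.4731 + -0.014666·18.5543 = -0.0239  (Boeing)
  w_1 = 0.168501·3.0859 + -0.014666·22.9521 = 0.1834  (Lockheed)
  w_2 = 0.168501·3.6359 + -0.014666·23.9466 = 0.2614  (Raytheon)
  w_3 = 0.168501·4.3689 + -0.014666·25.5339 = 0.3617  (Starbucks)
  w_4 = 0.168501·2.3187 + -0.014666·11.6098 = 0.2204  (JPMorgan)
  w_5 = 0.168501·2.4271 + -0.014666·28.0881 = -0.0030  (GE)
Σw_i=1.0000  μᵀw=0.1800
σ²=wᵀΣw=λ₁·μ_p+λ₂ = 0.168501·0.180 + -0.014666 = 0.015664 ≈ 0.0157


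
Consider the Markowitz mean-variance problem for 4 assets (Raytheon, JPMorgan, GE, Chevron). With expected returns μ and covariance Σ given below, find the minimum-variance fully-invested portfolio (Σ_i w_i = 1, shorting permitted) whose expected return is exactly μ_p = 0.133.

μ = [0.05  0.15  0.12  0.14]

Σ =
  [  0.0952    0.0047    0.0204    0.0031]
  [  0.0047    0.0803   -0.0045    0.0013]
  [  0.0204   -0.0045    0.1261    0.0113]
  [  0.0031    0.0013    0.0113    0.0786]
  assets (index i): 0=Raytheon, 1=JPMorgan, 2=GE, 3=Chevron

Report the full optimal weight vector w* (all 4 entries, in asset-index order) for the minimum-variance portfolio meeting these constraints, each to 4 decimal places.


p=Σ⁻¹μ = [0.1995  1.8772  0.8410  1.6213]
q=Σ⁻¹𝟙 = [8.2481  12.1240  6.0130  11.3323]
a=μᵀp=0.619469  b=𝟙ᵀp=4.539102  c=𝟙ᵀq=37.717522  D=ac−b²=2.761395
λ₁=(c·0.133−b)/D = (37.717522·0.133−4.539102)/2.761395 = 0.172858
λ₂=(a−b·0.133)/D = (0.619469−4.539102·0.133)/2.761395 = 0.005710
w* = 0.172858·p + 0.005710·q:
  w_0 = 0.172858·0.1995 + 0.005710·8.2481 = 0.0816  (Raytheon)
  w_1 = 0.172858·1.8772 + 0.005710·12.1240 = 0.3937  (JPMorgan)
  w_2 = 0.172858·0.8410 + 0.005710·6.0130 = 0.1797  (GE)
  w_3 = 0.172858·1.6213 + 0.005710·11.3323 = 0.3450  (Chevron)
Σw_i=1.0000  μᵀw=0.1330
σ²=wᵀΣw=λ₁·μ_p+λ₂ = 0.172858·0.133 + 0.005710 = 0.028700 ≈ 0.0287

0.0816  0.3937  0.1797  0.3450


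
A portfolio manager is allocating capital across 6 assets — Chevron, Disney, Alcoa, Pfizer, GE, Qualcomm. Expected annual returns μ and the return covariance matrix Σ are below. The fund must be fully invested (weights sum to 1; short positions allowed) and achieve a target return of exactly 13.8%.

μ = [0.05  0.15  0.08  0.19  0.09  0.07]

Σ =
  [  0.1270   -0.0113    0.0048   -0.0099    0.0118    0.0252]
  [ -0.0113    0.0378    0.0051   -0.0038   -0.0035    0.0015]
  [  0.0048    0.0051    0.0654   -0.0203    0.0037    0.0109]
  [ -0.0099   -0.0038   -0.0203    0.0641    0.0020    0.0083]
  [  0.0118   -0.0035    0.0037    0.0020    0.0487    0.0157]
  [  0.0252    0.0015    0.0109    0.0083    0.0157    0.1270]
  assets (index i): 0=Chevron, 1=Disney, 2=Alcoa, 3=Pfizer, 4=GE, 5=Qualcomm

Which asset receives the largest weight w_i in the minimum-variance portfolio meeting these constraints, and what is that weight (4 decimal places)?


x=Σ⁻¹μ = [0.9408  4.5567  1.9989  4.0020  1.7402  -0.3376]
y=Σ⁻¹𝟙 = [10.1540  31.0715  18.6545  24.3495  17.8597  0.0920]
a=μᵀx=1.783818  b=𝟙ᵀx=12.900997  c=𝟙ᵀy=102.181199  D=ac−b²=15.836924
λ₁=(c·0.138−b)/D = (102.181199·0.138−12.900997)/15.836924 = 0.075773
λ₂=(a−b·0.138)/D = (1.783818−12.900997·0.138)/15.836924 = 0.000220
w* = 0.075773·x + 0.000220·y:
  w_0 = 0.075773·0.9408 + 0.000220·10.1540 = 0.0735  (Chevron)
  w_1 = 0.075773·4.5567 + 0.000220·31.0715 = 0.3521  (Disney)
  w_2 = 0.075773·1.9989 + 0.000220·18.6545 = 0.1556  (Alcoa)
  w_3 = 0.075773·4.0020 + 0.000220·24.3495 = 0.3086  (Pfizer)
  w_4 = 0.075773·1.7402 + 0.000220·17.8597 = 0.1358  (GE)
  w_5 = 0.075773·-0.3376 + 0.000220·0.0920 = -0.0256  (Qualcomm)
Σw_i=1.0000  μᵀw=0.1380
σ²=wᵀΣw=λ₁·μ_p+λ₂ = 0.075773·0.138 + 0.000220 = 0.010676 ≈ 0.0107

Disney (0.3521)


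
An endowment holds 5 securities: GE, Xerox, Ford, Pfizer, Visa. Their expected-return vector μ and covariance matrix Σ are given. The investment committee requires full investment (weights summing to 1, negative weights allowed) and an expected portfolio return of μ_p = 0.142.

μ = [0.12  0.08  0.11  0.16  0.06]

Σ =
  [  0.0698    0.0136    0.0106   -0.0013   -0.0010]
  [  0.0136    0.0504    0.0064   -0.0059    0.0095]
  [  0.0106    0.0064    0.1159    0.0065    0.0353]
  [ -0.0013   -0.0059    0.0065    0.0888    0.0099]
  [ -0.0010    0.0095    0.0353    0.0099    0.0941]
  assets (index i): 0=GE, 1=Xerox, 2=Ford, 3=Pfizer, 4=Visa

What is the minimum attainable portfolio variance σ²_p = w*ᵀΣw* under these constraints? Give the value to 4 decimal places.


g=Σ⁻¹μ = [1.4024  1.3306  0.6152  1.8554  0.0922]
h=Σ⁻¹𝟙 = [10.7707  16.5671  4.1652  11.5130  6.2951]
a=μᵀg=0.644808  b=𝟙ᵀg=5.295817  c=𝟙ᵀh=49.311197  D=ac−b²=3.750567
λ₁=(c·0.142−b)/D = (49.311197·0.142−5.295817)/3.750567 = 0.454964
λ₂=(a−b·0.142)/D = (0.644808−5.295817·0.142)/3.750567 = -0.028582
w* = 0.454964·g + -0.028582·h:
  w_0 = 0.454964·1.4024 + -0.028582·10.7707 = 0.3302  (GE)
  w_1 = 0.454964·1.3306 + -0.028582·16.5671 = 0.1318  (Xerox)
  w_2 = 0.454964·0.6152 + -0.028582·4.1652 = 0.1609  (Ford)
  w_3 = 0.454964·1.8554 + -0.028582·11.5130 = 0.5151  (Pfizer)
  w_4 = 0.454964·0.0922 + -0.028582·6.2951 = -0.1380  (Visa)
Σw_i=1.0000  μᵀw=0.1420
σ²=wᵀΣw=λ₁·μ_p+λ₂ = 0.454964·0.142 + -0.028582 = 0.036023 ≈ 0.0360

0.0360
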